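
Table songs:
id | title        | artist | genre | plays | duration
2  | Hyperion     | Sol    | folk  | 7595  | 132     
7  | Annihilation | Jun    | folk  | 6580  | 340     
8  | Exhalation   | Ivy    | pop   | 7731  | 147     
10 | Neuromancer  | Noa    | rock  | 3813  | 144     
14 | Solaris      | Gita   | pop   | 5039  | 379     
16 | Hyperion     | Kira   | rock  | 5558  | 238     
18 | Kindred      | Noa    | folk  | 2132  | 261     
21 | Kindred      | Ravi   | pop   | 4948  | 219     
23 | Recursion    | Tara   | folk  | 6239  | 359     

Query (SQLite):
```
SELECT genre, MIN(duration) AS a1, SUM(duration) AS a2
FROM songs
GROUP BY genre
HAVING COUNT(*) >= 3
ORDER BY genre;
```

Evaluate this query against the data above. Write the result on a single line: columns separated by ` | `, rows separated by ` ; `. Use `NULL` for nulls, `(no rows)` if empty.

folk | 132 | 1092 ; pop | 147 | 745

Group songs by genre.
Per group compute: MIN(duration), SUM(duration).
HAVING: drop groups with fewer than 3 rows.
  folk: ids {2, 7, 18, 23} → MIN(duration)=132, SUM(duration)=1092
  pop: ids {8, 14, 21} → MIN(duration)=147, SUM(duration)=745
  rock: ids {10, 16} → MIN(duration)=144, SUM(duration)=382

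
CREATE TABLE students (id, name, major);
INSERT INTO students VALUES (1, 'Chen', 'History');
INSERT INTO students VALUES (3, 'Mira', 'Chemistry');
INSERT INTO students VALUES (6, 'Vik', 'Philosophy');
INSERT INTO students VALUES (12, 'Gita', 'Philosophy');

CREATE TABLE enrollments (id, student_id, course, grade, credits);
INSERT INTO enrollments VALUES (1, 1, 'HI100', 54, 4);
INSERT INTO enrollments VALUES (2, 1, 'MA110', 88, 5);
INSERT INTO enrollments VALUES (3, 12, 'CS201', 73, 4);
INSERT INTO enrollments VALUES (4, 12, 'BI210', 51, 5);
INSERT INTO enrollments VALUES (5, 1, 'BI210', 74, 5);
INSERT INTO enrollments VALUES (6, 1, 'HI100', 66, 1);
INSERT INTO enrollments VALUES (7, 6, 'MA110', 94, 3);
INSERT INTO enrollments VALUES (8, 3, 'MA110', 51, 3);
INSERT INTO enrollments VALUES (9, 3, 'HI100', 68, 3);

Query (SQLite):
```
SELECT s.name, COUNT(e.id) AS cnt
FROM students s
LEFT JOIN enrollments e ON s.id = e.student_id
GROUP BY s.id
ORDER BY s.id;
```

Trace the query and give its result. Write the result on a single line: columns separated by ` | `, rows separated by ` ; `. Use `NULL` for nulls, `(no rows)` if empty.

Chen | 4 ; Mira | 2 ; Vik | 1 ; Gita | 2

LEFT JOIN keeps every students row; unmatched ones get NULL for enrollments columns.
Group by students.id and compute COUNT(e.id). COUNT(col) of an all-NULL group is 0.
  1: ids {1, 2, 5, 6} → COUNT(e.id)=4
  3: ids {8, 9} → COUNT(e.id)=2
  6: ids {7} → COUNT(e.id)=1
  12: ids {3, 4} → COUNT(e.id)=2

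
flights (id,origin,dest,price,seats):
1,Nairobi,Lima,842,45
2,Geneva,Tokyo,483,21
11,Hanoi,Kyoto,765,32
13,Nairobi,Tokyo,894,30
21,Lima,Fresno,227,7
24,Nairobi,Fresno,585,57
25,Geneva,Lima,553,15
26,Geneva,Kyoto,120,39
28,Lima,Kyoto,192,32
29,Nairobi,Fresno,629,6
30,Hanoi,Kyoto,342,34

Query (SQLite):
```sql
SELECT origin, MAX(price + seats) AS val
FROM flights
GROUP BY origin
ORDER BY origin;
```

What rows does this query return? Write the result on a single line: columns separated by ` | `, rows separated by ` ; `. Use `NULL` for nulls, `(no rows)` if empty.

For each row compute price + seats.
Group by origin; take MAX of the expression per group.
  Geneva: ids {2, 25, 26} → MAX(price + seats)=568
  Hanoi: ids {11, 30} → MAX(price + seats)=797
  Lima: ids {21, 28} → MAX(price + seats)=234
  Nairobi: ids {1, 13, 24, 29} → MAX(price + seats)=924

Geneva | 568 ; Hanoi | 797 ; Lima | 234 ; Nairobi | 924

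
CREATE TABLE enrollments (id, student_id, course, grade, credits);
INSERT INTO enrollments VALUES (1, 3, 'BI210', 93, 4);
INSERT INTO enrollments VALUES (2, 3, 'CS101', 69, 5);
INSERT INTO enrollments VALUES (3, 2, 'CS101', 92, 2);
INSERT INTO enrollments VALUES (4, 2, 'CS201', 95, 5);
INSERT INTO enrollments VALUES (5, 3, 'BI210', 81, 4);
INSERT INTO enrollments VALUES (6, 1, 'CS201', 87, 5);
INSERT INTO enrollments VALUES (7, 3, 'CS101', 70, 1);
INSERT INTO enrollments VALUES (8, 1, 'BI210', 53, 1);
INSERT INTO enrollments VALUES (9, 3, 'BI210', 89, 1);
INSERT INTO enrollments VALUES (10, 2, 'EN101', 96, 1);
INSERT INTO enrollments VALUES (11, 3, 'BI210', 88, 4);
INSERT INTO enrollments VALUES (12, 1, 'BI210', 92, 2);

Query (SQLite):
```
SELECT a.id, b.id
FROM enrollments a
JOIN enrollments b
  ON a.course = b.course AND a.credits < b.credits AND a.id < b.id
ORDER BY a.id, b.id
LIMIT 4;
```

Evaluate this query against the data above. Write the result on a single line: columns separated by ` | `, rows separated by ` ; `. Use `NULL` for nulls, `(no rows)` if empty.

8 | 11 ; 8 | 12 ; 9 | 11 ; 9 | 12

Pairs (a,b) with same course, a.credits < b.credits, a.id < b.id.
course groups: BI210:{1,5,8,9,11,12} CS101:{2,3,7} CS201:{4,6} EN101:{10}
Ordered by (a.id, b.id); first 4.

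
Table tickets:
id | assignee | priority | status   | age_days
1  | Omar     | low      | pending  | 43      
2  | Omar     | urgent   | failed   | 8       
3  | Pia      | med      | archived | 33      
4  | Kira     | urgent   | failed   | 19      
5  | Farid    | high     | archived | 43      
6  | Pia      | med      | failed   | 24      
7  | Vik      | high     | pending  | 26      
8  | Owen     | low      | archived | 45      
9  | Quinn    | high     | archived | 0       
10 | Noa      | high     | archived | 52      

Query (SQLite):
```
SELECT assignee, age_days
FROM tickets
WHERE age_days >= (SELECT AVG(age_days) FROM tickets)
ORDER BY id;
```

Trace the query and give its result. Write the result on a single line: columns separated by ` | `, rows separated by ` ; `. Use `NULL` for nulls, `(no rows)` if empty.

Scalar subquery: AVG(age_days) over all tickets rows = 29.3.
Keep rows where age_days >= that value.

Omar | 43 ; Pia | 33 ; Farid | 43 ; Owen | 45 ; Noa | 52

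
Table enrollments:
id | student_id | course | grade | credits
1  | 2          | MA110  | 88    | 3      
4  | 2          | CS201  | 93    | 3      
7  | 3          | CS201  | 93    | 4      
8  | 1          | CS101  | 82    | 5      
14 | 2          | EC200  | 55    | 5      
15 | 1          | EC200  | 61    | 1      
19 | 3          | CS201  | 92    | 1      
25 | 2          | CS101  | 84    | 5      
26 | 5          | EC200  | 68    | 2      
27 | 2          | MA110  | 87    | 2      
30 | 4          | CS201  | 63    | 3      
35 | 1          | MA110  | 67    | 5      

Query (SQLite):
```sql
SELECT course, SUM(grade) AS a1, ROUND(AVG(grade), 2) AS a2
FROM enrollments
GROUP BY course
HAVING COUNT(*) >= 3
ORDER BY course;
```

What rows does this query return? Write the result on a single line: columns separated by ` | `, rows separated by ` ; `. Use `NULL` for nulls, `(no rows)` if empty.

CS201 | 341 | 85.25 ; EC200 | 184 | 61.33 ; MA110 | 242 | 80.67

Group enrollments by course.
Per group compute: SUM(grade), ROUND(AVG(grade), 2).
HAVING: drop groups with fewer than 3 rows.
  CS101: ids {8, 25} → SUM(grade)=166, ROUND(AVG(grade), 2)=83
  CS201: ids {4, 7, 19, 30} → SUM(grade)=341, ROUND(AVG(grade), 2)=85.25
  EC200: ids {14, 15, 26} → SUM(grade)=184, ROUND(AVG(grade), 2)=61.33
  MA110: ids {1, 27, 35} → SUM(grade)=242, ROUND(AVG(grade), 2)=80.67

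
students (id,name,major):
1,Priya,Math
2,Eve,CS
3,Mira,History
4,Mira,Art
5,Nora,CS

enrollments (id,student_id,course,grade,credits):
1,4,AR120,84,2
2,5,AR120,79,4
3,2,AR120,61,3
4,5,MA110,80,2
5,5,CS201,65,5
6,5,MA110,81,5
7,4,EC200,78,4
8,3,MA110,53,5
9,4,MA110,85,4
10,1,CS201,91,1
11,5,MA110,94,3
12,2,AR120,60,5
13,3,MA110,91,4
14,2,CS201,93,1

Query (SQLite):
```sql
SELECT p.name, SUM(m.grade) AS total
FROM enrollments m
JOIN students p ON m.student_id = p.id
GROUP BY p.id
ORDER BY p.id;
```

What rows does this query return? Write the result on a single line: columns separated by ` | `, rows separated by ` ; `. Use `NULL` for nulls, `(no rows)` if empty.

Join each enrollments row to its students via student_id.
Group joined rows by students.id; compute SUM(m.grade) per group.
  1: ids {10} → SUM(m.grade)=91
  2: ids {3, 12, 14} → SUM(m.grade)=214
  3: ids {8, 13} → SUM(m.grade)=144
  4: ids {1, 7, 9} → SUM(m.grade)=247
  5: ids {2, 4, 5, 6, 11} → SUM(m.grade)=399

Priya | 91 ; Eve | 214 ; Mira | 144 ; Mira | 247 ; Nora | 399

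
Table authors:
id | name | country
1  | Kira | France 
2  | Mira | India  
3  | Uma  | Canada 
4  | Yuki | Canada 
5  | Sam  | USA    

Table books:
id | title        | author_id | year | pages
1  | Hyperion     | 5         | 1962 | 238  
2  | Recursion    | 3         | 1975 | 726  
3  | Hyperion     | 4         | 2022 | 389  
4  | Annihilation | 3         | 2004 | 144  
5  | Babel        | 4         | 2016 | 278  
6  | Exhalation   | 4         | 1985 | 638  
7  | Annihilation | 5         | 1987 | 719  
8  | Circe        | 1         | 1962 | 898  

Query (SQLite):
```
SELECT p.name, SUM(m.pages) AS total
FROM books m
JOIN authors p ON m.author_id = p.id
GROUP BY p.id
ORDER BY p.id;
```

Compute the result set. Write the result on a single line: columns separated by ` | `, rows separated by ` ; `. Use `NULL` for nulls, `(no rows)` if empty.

Join each books row to its authors via author_id.
Group joined rows by authors.id; compute SUM(m.pages) per group.
  1: ids {8} → SUM(m.pages)=898
  3: ids {2, 4} → SUM(m.pages)=870
  4: ids {3, 5, 6} → SUM(m.pages)=1305
  5: ids {1, 7} → SUM(m.pages)=957

Kira | 898 ; Uma | 870 ; Yuki | 1305 ; Sam | 957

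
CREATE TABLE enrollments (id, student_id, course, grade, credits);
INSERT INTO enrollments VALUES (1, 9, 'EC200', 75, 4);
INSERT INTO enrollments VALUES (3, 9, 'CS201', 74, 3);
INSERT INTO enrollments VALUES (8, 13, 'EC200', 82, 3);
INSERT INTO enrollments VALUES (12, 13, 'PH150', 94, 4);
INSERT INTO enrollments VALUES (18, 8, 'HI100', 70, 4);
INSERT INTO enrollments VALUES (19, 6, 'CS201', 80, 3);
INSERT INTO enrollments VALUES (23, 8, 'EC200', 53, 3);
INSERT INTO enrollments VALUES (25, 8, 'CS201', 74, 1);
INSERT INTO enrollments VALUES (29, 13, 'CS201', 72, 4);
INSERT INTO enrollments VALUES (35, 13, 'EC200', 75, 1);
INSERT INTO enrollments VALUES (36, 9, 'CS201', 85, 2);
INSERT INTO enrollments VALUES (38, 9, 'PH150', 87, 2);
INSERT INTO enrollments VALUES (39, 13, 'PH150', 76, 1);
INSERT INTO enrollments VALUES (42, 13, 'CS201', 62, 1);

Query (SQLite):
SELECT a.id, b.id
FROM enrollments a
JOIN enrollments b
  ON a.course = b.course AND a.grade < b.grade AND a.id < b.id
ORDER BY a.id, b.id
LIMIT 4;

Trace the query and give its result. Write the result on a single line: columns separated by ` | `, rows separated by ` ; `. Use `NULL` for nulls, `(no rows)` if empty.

1 | 8 ; 3 | 19 ; 3 | 36 ; 19 | 36

Pairs (a,b) with same course, a.grade < b.grade, a.id < b.id.
course groups: CS201:{3,19,25,29,36,42} EC200:{1,8,23,35} HI100:{18} PH150:{12,38,39}
Ordered by (a.id, b.id); first 4.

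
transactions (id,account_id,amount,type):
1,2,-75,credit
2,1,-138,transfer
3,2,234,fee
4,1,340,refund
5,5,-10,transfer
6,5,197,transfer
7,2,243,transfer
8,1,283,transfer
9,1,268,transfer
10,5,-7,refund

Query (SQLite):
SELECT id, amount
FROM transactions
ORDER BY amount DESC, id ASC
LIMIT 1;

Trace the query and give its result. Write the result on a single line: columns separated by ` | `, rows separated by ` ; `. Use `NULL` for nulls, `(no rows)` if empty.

4 | 340

Sort by amount desc, tiebreak id asc: (340, id=4), (283, id=8), (268, id=9), (243, id=7) …. Take first 1.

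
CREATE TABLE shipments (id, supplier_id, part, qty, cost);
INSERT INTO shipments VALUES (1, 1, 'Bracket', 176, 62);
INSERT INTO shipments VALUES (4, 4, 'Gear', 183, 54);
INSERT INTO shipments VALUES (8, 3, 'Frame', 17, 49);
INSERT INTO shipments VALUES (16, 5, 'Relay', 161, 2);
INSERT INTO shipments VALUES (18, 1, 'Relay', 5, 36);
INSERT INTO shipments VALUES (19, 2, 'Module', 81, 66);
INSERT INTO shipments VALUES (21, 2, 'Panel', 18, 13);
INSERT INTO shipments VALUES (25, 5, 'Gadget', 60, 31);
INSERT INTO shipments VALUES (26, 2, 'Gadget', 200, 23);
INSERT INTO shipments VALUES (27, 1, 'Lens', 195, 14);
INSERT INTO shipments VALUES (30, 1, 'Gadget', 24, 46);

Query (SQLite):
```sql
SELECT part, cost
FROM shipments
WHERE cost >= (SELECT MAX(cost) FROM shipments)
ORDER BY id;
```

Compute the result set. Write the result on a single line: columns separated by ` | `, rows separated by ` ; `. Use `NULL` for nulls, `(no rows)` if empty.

Scalar subquery: MAX(cost) over all shipments rows = 66.
Keep rows where cost >= that value.

Module | 66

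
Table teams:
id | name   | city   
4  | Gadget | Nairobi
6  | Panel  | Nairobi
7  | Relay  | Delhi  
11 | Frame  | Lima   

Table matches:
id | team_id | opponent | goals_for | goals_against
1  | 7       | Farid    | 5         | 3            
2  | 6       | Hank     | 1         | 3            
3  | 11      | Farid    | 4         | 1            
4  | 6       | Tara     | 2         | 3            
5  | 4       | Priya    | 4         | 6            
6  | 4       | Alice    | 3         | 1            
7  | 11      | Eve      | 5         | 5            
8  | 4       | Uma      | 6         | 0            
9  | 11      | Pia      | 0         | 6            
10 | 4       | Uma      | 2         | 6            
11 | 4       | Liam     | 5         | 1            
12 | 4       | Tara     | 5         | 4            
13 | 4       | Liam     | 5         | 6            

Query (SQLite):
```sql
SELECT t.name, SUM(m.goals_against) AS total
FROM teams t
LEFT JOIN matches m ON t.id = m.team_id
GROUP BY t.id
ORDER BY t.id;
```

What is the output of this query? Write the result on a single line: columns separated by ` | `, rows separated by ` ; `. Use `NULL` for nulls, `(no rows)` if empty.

Gadget | 24 ; Panel | 6 ; Relay | 3 ; Frame | 12

LEFT JOIN keeps every teams row; unmatched ones get NULL for matches columns.
Group by teams.id and compute SUM(m.goals_against). SUM over an all-NULL group is NULL.
  4: ids {5, 6, 8, 10, 11, 12, 13} → SUM(m.goals_against)=24
  6: ids {2, 4} → SUM(m.goals_against)=6
  7: ids {1} → SUM(m.goals_against)=3
  11: ids {3, 7, 9} → SUM(m.goals_against)=12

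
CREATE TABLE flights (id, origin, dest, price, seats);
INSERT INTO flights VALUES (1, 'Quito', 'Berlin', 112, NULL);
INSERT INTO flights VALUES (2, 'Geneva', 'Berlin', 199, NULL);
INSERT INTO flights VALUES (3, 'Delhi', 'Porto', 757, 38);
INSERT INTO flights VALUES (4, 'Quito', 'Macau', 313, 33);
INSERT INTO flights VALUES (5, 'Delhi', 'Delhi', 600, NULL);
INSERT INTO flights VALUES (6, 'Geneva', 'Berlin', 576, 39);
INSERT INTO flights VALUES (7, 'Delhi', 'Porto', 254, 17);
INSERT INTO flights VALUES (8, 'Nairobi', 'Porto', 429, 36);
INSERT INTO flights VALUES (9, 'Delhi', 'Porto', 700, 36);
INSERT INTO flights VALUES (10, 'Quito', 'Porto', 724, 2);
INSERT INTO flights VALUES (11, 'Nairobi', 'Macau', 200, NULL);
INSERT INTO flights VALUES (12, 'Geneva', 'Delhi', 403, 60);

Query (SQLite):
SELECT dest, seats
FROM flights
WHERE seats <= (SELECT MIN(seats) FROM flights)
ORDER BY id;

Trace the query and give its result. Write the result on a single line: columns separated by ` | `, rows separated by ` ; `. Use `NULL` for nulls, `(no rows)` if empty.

Scalar subquery: MIN(seats) over all flights rows = 2.
Keep rows where seats <= that value.

Porto | 2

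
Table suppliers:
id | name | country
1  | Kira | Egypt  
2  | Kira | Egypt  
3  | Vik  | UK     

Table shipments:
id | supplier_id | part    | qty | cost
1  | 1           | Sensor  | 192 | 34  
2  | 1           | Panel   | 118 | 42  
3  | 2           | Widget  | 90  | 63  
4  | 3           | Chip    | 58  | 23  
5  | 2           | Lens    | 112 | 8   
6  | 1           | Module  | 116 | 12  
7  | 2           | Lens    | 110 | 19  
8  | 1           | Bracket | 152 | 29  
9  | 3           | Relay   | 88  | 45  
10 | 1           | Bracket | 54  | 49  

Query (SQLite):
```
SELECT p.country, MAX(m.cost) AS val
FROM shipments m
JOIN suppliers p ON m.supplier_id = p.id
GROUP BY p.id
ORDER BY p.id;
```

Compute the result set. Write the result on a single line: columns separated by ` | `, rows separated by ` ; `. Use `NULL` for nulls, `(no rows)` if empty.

Egypt | 49 ; Egypt | 63 ; UK | 45

Join each shipments row to its suppliers via supplier_id.
Group joined rows by suppliers.id; compute MAX(m.cost) per group.
  1: ids {1, 2, 6, 8, 10} → MAX(m.cost)=49
  2: ids {3, 5, 7} → MAX(m.cost)=63
  3: ids {4, 9} → MAX(m.cost)=45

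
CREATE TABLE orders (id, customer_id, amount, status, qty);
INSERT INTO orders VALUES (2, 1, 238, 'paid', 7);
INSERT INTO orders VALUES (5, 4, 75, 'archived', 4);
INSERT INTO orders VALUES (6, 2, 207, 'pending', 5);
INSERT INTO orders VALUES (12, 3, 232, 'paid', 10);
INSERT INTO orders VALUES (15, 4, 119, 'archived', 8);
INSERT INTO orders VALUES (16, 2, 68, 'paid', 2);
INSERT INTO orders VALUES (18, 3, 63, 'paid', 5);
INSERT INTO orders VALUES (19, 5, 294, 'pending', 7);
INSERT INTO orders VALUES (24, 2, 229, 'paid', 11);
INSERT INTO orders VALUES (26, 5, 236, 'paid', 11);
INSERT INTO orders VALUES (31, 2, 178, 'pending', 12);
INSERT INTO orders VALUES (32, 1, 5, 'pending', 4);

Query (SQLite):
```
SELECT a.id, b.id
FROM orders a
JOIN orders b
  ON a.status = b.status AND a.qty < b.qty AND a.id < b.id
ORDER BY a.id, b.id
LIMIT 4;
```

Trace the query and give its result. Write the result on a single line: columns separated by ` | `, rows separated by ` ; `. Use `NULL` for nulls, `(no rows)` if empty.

2 | 12 ; 2 | 24 ; 2 | 26 ; 5 | 15

Pairs (a,b) with same status, a.qty < b.qty, a.id < b.id.
status groups: archived:{5,15} paid:{2,12,16,18,24,26} pending:{6,19,31,32}
Ordered by (a.id, b.id); first 4.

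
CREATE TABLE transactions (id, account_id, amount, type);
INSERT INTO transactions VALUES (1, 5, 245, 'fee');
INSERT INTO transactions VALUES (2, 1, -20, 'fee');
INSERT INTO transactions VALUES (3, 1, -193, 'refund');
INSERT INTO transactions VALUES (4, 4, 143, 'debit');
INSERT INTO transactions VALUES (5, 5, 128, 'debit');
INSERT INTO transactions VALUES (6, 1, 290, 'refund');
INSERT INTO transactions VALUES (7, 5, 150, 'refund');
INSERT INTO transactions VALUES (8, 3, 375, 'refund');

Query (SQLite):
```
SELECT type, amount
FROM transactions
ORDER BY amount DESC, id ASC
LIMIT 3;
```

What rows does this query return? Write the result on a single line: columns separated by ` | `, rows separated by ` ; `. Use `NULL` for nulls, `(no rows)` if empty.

refund | 375 ; refund | 290 ; fee | 245

Sort by amount desc, tiebreak id asc: (375, id=8), (290, id=6), (245, id=1), (150, id=7), (143, id=4), (128, id=5) …. Take first 3.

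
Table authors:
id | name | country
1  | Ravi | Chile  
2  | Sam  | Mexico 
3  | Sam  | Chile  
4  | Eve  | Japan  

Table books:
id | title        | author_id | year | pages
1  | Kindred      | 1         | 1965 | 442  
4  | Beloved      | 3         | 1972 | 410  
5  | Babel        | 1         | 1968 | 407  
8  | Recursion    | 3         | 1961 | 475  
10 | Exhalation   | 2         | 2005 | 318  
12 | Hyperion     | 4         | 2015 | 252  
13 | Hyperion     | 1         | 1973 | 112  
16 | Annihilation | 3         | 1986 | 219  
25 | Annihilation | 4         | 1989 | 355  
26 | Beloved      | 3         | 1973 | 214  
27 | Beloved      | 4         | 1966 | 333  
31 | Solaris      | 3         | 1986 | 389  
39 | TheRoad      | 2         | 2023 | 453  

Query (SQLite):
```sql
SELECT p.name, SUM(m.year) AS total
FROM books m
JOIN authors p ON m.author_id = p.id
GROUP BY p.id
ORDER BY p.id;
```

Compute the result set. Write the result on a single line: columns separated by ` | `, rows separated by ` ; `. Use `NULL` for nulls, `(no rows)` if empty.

Ravi | 5906 ; Sam | 4028 ; Sam | 9878 ; Eve | 5970

Join each books row to its authors via author_id.
Group joined rows by authors.id; compute SUM(m.year) per group.
  1: ids {1, 5, 13} → SUM(m.year)=5906
  2: ids {10, 39} → SUM(m.year)=4028
  3: ids {4, 8, 16, 26, 31} → SUM(m.year)=9878
  4: ids {12, 25, 27} → SUM(m.year)=5970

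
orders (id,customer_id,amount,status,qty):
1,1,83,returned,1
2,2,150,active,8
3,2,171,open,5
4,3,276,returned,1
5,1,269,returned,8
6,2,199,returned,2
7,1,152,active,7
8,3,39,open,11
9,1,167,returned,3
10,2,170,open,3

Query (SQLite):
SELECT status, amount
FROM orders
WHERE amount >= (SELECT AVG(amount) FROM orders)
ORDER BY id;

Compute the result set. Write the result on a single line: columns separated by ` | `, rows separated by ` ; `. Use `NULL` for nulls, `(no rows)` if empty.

open | 171 ; returned | 276 ; returned | 269 ; returned | 199 ; open | 170

Scalar subquery: AVG(amount) over all orders rows = 167.6.
Keep rows where amount >= that value.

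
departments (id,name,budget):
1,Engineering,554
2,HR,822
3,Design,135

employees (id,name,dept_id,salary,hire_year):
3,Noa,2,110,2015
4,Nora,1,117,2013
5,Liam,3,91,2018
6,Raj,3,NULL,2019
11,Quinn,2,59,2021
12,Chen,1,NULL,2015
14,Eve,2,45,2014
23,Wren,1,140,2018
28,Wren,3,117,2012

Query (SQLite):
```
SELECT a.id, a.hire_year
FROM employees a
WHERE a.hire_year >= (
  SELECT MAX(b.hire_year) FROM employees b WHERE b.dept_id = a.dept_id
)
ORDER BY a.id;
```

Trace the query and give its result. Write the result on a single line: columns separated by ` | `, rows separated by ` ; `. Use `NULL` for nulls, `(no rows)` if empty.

For each employees row a, compute MAX(hire_year) over rows sharing a.dept_id.
Keep row a if a.hire_year >= that per-group MAX.
  dept_id=1: MAX(hire_year) = 2018
  dept_id=2: MAX(hire_year) = 2021
  dept_id=3: MAX(hire_year) = 2019

6 | 2019 ; 11 | 2021 ; 23 | 2018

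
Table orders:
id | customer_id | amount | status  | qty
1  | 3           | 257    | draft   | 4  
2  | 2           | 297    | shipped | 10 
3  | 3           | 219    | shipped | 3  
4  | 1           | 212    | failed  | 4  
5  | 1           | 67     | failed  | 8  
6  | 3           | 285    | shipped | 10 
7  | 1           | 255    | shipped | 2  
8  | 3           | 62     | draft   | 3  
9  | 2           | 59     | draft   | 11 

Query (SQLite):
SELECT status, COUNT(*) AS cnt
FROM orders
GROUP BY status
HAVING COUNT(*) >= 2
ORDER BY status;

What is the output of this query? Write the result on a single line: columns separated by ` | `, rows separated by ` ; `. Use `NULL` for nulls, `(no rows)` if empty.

draft | 3 ; failed | 2 ; shipped | 4

Partition orders by status; compute COUNT(*) within each group.
HAVING: keep groups with count ≥ 2.
  draft: ids {1, 8, 9} → COUNT(*)=3
  failed: ids {4, 5} → COUNT(*)=2
  shipped: ids {2, 3, 6, 7} → COUNT(*)=4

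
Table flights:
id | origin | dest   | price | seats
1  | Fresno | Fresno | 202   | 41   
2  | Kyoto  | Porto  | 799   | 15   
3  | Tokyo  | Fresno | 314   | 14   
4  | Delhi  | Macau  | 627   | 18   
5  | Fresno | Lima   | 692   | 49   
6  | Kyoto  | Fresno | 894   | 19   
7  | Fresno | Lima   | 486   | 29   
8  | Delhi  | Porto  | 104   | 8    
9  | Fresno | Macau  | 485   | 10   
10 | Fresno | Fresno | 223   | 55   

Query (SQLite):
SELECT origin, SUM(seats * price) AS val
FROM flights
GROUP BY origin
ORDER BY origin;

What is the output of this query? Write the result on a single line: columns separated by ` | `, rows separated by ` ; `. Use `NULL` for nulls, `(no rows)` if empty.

Delhi | 12118 ; Fresno | 73399 ; Kyoto | 28971 ; Tokyo | 4396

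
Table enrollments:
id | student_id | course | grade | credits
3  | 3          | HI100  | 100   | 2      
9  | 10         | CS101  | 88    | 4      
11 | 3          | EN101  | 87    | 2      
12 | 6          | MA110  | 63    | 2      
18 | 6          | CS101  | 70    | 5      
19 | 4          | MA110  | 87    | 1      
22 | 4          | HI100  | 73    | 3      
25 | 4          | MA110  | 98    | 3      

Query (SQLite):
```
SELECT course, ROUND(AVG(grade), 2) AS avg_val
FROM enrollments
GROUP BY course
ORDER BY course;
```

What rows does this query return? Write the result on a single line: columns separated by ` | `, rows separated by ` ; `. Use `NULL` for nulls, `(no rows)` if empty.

CS101 | 79 ; EN101 | 87 ; HI100 | 86.5 ; MA110 | 82.67

Partition enrollments by course; compute ROUND(AVG(grade), 2) within each group.
  CS101: ids {9, 18} → ROUND(AVG(grade), 2)=79
  EN101: ids {11} → ROUND(AVG(grade), 2)=87
  HI100: ids {3, 22} → ROUND(AVG(grade), 2)=86.5
  MA110: ids {12, 19, 25} → ROUND(AVG(grade), 2)=82.67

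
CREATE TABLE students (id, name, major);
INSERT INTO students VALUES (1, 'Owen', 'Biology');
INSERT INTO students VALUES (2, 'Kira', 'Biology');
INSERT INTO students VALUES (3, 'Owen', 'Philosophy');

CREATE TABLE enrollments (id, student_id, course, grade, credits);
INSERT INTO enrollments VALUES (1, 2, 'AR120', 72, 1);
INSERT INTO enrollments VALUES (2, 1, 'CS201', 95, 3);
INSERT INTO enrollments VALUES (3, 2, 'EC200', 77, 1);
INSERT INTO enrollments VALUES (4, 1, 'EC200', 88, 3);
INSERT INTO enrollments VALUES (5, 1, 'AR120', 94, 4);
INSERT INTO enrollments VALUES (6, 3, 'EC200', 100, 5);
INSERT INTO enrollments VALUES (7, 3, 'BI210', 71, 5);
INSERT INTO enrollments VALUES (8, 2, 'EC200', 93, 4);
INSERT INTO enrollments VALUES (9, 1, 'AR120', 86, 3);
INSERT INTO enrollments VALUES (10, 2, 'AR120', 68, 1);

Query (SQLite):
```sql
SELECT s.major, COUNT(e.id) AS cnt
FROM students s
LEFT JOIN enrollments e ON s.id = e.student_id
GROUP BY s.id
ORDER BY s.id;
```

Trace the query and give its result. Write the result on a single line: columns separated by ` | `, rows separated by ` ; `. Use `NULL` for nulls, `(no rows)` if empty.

Biology | 4 ; Biology | 4 ; Philosophy | 2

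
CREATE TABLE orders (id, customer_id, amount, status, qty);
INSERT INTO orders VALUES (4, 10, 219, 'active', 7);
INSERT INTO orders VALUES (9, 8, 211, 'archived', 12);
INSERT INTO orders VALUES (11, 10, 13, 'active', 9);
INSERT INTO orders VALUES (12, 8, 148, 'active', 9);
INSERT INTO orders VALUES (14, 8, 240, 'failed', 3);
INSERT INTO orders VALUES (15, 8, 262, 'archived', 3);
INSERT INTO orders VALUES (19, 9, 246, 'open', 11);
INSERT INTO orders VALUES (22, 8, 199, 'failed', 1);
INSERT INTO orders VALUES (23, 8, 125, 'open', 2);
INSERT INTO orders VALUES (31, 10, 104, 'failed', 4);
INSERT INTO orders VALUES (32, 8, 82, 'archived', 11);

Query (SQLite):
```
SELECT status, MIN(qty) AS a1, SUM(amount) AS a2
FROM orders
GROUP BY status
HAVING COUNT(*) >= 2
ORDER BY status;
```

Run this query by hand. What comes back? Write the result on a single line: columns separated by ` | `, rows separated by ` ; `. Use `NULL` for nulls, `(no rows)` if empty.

active | 7 | 380 ; archived | 3 | 555 ; failed | 1 | 543 ; open | 2 | 371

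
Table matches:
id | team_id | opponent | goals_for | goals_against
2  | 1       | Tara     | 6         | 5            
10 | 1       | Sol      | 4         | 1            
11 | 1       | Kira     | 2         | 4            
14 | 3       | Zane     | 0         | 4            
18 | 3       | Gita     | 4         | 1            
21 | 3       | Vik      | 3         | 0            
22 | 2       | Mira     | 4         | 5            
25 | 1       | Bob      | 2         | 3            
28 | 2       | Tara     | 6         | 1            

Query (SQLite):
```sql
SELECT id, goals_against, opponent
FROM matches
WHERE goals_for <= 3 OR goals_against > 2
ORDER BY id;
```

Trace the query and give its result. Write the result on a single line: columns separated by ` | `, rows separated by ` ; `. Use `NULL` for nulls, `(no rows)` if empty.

2 | 5 | Tara ; 11 | 4 | Kira ; 14 | 4 | Zane ; 21 | 0 | Vik ; 22 | 5 | Mira ; 25 | 3 | Bob

goals_for <= 3: ids {11, 14, 21, 25}
goals_against > 2: ids {2, 11, 14, 22, 25}
Combine with OR.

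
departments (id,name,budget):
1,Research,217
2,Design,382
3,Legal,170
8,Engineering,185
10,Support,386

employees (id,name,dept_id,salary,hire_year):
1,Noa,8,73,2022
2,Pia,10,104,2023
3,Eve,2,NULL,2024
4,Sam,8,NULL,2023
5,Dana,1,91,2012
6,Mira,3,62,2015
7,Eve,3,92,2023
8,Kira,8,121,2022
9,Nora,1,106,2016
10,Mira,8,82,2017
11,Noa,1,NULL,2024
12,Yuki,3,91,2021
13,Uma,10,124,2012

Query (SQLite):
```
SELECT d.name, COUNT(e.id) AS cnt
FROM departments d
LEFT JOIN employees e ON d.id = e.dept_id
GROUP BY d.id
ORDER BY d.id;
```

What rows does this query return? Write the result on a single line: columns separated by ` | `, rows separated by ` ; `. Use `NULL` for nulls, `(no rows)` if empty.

LEFT JOIN keeps every departments row; unmatched ones get NULL for employees columns.
Group by departments.id and compute COUNT(e.id). COUNT(col) of an all-NULL group is 0.
  1: ids {5, 9, 11} → COUNT(e.id)=3
  2: ids {3} → COUNT(e.id)=1
  3: ids {6, 7, 12} → COUNT(e.id)=3
  8: ids {1, 4, 8, 10} → COUNT(e.id)=4
  10: ids {2, 13} → COUNT(e.id)=2

Research | 3 ; Design | 1 ; Legal | 3 ; Engineering | 4 ; Support | 2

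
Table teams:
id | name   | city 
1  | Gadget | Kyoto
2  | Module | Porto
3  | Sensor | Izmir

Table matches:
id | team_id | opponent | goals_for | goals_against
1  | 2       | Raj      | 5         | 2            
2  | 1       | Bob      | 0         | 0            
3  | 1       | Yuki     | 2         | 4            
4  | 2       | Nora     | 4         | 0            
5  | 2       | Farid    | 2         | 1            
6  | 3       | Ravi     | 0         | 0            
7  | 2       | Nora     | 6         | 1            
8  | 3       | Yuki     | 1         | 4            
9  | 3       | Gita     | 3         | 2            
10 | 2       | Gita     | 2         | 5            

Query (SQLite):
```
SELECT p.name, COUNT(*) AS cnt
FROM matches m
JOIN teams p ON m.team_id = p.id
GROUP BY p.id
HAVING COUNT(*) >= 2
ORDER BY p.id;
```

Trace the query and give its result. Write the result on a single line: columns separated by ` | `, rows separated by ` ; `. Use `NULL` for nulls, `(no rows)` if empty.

Gadget | 2 ; Module | 5 ; Sensor | 3

Join each matches row to its teams via team_id.
Group joined rows by teams.id; compute COUNT(*) per group.
HAVING: keep groups with count ≥ 2.
  1: ids {2, 3} → COUNT(*)=2
  2: ids {1, 4, 5, 7, 10} → COUNT(*)=5
  3: ids {6, 8, 9} → COUNT(*)=3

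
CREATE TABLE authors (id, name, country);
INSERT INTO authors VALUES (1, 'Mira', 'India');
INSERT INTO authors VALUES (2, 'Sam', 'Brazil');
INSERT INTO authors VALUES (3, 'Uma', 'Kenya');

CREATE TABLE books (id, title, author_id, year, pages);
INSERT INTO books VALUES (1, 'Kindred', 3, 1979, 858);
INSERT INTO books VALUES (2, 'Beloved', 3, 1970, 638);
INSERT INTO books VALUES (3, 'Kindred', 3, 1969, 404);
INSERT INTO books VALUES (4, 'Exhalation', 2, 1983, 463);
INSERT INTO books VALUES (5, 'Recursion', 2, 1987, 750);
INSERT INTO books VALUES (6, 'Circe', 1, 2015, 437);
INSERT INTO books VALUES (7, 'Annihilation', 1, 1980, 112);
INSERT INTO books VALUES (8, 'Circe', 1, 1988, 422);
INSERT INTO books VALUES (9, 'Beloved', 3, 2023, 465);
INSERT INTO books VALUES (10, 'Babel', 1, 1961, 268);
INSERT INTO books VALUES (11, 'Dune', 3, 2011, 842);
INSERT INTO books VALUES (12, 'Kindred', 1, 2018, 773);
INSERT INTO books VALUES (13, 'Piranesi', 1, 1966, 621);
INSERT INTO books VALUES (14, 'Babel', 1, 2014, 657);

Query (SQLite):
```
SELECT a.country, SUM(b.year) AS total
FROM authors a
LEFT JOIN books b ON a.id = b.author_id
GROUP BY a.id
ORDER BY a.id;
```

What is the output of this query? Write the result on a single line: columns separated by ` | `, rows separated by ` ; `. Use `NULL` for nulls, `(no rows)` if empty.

LEFT JOIN keeps every authors row; unmatched ones get NULL for books columns.
Group by authors.id and compute SUM(b.year). SUM over an all-NULL group is NULL.
  1: ids {6, 7, 8, 10, 12, 13, 14} → SUM(b.year)=13942
  2: ids {4, 5} → SUM(b.year)=3970
  3: ids {1, 2, 3, 9, 11} → SUM(b.year)=9952

India | 13942 ; Brazil | 3970 ; Kenya | 9952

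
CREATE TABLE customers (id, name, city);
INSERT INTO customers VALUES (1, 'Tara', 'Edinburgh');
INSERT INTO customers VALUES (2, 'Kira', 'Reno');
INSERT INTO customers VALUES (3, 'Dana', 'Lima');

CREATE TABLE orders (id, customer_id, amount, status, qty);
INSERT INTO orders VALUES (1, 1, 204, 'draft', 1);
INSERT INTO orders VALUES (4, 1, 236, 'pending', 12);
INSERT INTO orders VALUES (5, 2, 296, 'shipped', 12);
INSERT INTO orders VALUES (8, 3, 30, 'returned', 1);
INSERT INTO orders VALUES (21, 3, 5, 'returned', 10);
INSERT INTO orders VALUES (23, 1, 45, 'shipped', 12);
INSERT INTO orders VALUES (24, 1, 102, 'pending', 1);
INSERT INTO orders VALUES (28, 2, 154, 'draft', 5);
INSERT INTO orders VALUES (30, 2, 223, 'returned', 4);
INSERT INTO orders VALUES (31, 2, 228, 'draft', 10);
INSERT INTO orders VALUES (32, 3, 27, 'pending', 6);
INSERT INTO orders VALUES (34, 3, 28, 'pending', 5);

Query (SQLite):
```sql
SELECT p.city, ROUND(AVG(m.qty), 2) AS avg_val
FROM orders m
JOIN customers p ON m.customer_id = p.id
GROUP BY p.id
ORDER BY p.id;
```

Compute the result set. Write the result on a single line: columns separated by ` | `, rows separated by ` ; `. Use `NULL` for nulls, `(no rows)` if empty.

Edinburgh | 6.5 ; Reno | 7.75 ; Lima | 5.5

Join each orders row to its customers via customer_id.
Group joined rows by customers.id; compute ROUND(AVG(m.qty), 2) per group.
  1: ids {1, 4, 23, 24} → ROUND(AVG(m.qty), 2)=6.5
  2: ids {5, 28, 30, 31} → ROUND(AVG(m.qty), 2)=7.75
  3: ids {8, 21, 32, 34} → ROUND(AVG(m.qty), 2)=5.5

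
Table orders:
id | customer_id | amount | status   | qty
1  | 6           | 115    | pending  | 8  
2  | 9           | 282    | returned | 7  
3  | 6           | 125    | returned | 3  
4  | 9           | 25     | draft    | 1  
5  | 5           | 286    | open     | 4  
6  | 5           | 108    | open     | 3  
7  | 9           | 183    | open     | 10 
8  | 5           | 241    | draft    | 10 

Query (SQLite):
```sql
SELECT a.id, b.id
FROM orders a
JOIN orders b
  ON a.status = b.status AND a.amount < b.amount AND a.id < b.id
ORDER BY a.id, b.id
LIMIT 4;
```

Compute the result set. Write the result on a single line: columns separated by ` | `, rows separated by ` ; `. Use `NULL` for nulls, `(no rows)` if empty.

Pairs (a,b) with same status, a.amount < b.amount, a.id < b.id.
status groups: draft:{4,8} open:{5,6,7} pending:{1} returned:{2,3}
Ordered by (a.id, b.id); first 4.

4 | 8 ; 6 | 7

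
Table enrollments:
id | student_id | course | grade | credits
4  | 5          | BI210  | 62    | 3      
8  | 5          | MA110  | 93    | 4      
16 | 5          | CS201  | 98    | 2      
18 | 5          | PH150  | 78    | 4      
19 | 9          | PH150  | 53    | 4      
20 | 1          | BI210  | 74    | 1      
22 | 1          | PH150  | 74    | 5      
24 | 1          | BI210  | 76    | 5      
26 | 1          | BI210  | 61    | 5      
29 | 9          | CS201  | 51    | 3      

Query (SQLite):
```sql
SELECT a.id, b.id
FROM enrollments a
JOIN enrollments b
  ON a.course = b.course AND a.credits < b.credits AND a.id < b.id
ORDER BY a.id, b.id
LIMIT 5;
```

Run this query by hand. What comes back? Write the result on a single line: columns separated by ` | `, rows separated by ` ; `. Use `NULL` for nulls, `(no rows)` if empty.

Pairs (a,b) with same course, a.credits < b.credits, a.id < b.id.
course groups: BI210:{4,20,24,26} CS201:{16,29} MA110:{8} PH150:{18,19,22}
Ordered by (a.id, b.id); first 5.

4 | 24 ; 4 | 26 ; 16 | 29 ; 18 | 22 ; 19 | 22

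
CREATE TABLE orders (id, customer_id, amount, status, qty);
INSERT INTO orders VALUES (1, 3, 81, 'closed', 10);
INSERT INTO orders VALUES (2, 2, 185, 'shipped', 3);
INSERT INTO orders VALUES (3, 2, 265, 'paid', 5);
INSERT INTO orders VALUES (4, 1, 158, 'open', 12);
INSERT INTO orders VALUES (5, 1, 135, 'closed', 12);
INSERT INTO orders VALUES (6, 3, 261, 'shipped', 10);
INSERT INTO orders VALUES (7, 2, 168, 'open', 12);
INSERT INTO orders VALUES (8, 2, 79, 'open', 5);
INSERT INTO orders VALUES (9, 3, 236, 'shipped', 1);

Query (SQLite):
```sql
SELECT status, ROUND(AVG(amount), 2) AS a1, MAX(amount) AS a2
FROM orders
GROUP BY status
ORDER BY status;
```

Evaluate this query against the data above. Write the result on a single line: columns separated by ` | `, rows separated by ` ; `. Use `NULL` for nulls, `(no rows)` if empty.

Group orders by status.
Per group compute: ROUND(AVG(amount), 2), MAX(amount).
  closed: ids {1, 5} → ROUND(AVG(amount), 2)=108, MAX(amount)=135
  open: ids {4, 7, 8} → ROUND(AVG(amount), 2)=135, MAX(amount)=168
  paid: ids {3} → ROUND(AVG(amount), 2)=265, MAX(amount)=265
  shipped: ids {2, 6, 9} → ROUND(AVG(amount), 2)=227.33, MAX(amount)=261

closed | 108 | 135 ; open | 135 | 168 ; paid | 265 | 265 ; shipped | 227.33 | 261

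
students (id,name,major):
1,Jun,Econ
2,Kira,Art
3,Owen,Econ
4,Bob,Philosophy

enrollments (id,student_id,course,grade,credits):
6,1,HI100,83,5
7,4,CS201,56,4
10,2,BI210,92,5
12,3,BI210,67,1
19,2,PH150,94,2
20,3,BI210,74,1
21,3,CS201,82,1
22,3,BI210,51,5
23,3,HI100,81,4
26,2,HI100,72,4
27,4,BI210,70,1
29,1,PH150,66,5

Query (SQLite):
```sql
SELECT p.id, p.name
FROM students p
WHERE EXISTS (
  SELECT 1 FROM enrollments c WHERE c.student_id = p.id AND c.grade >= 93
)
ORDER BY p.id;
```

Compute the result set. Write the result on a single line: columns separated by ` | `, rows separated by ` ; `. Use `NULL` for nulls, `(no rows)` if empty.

For each students row, check whether any enrollments with matching student_id has grade >= 93.
Keep rows where that is true.

2 | Kira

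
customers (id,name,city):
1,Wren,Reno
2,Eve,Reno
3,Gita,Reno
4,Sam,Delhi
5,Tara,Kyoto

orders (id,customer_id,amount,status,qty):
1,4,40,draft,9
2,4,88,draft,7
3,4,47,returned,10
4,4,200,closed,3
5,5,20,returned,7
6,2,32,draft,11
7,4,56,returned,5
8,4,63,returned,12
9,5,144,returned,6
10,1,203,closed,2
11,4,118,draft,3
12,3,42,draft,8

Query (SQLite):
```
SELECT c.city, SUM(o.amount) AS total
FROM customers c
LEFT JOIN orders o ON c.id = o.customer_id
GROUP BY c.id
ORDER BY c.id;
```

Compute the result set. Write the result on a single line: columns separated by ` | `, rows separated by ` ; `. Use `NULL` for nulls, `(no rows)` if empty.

LEFT JOIN keeps every customers row; unmatched ones get NULL for orders columns.
Group by customers.id and compute SUM(o.amount). SUM over an all-NULL group is NULL.
  1: ids {10} → SUM(o.amount)=203
  2: ids {6} → SUM(o.amount)=32
  3: ids {12} → SUM(o.amount)=42
  4: ids {1, 2, 3, 4, 7, 8, 11} → SUM(o.amount)=612
  5: ids {5, 9} → SUM(o.amount)=164

Reno | 203 ; Reno | 32 ; Reno | 42 ; Delhi | 612 ; Kyoto | 164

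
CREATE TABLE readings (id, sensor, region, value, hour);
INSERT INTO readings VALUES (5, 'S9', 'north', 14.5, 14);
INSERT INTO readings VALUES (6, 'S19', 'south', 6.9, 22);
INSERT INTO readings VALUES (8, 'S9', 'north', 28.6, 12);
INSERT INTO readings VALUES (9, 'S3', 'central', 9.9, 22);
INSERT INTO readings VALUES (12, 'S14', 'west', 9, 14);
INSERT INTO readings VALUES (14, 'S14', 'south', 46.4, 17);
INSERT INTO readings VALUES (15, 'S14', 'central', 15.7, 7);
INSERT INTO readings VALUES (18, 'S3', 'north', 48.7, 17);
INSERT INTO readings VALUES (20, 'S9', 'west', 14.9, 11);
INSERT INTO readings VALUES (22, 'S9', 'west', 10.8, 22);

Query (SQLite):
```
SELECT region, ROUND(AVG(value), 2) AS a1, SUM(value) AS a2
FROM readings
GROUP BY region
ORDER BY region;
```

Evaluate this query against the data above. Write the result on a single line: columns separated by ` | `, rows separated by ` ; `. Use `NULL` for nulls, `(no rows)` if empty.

Group readings by region.
Per group compute: ROUND(AVG(value), 2), SUM(value).
  central: ids {9, 15} → ROUND(AVG(value), 2)=12.8, SUM(value)=25.6
  north: ids {5, 8, 18} → ROUND(AVG(value), 2)=30.6, SUM(value)=91.8
  south: ids {6, 14} → ROUND(AVG(value), 2)=26.65, SUM(value)=53.3
  west: ids {12, 20, 22} → ROUND(AVG(value), 2)=11.57, SUM(value)=34.7

central | 12.8 | 25.6 ; north | 30.6 | 91.8 ; south | 26.65 | 53.3 ; west | 11.57 | 34.7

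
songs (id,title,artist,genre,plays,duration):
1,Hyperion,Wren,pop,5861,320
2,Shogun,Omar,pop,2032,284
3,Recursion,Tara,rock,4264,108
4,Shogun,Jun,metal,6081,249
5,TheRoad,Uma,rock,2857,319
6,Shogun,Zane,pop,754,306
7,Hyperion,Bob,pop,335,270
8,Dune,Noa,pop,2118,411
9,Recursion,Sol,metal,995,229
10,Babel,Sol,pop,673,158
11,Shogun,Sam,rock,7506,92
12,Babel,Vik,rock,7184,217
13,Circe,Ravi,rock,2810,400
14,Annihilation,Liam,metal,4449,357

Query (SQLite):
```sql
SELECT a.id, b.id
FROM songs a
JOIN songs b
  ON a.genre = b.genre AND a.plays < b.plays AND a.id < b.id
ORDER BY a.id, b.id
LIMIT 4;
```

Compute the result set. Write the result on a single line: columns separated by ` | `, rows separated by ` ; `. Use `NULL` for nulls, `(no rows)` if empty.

2 | 8 ; 3 | 11 ; 3 | 12 ; 5 | 11

Pairs (a,b) with same genre, a.plays < b.plays, a.id < b.id.
genre groups: metal:{4,9,14} pop:{1,2,6,7,8,10} rock:{3,5,11,12,13}
Ordered by (a.id, b.id); first 4.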